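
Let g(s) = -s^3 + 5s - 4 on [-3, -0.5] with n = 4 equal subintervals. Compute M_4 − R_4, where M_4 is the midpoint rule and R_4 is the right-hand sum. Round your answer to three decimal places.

3.210

M_4 ≈ -12.06787.
R_4 ≈ -15.27832.
M_4 − R_4 ≈ 3.210.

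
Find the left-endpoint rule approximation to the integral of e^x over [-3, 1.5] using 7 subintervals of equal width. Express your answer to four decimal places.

Δx = (1.5 − (-3))/7 = 9/14.
Left endpoints: -3, -33/14, -12/7, -15/14, -3/7, 3/14, 6/7.
f(-3) ≈ 0.0498, f(-33/14) ≈ 0.0947, f(-12/7) ≈ 0.1801, f(-15/14) ≈ 0.3425, f(-3/7) ≈ 0.6514, f(3/14) ≈ 1.2390, f(6/7) ≈ 2.3564.
Sum = Δx · [f(-3) + f(-33/14) + f(-12/7) + ...].
Sum ≈ 3.1590.

3.1590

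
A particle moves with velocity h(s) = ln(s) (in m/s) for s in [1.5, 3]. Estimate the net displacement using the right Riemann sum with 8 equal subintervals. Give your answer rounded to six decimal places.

1.251646

Δs = (3 − 1.5)/8 = 0.1875.
Right endpoints: 1.6875, 1.875, 2.0625, 2.25, 2.4375, 2.625, 2.8125, 3.
h(1.6875) ≈ 0.523248, h(1.875) ≈ 0.628609, h(2.0625) ≈ 0.723919, h(2.25) ≈ 0.810930, h(2.4375) ≈ 0.890973, h(2.625) ≈ 0.965081, h(2.8125) ≈ 1.034074, h(3) ≈ 1.098612.
Sum = Δs · [h(1.6875) + h(1.875) + h(2.0625) + ...].
Sum ≈ 1.251646.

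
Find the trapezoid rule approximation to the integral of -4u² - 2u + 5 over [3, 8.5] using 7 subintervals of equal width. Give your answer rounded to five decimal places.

-820.84694

Δu = (8.5 − 3)/7 = 11/14.
f(3) = -37, f(53/14) = -2935/49, f(32/7) = -4299/49, f(75/14) = -5905/49, f(43/7) = -7753/49, f(97/14) = -9843/49, f(54/7) = -12175/49, f(8.5) = -301.
T_7 = (Δu/2)·[f(u_0) + 2f(u_1) + ... + 2f(u_{6}) + f(u_7)].
Sum ≈ -820.84694.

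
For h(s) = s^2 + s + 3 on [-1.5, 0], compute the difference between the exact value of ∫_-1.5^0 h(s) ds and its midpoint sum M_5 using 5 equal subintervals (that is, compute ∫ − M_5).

0.01125

Exact integral: ∫_-1.5^0 h(s) ds = 4.5.
M_5 = 4.48875.
Error = 4.5 − 4.48875 = 0.01125.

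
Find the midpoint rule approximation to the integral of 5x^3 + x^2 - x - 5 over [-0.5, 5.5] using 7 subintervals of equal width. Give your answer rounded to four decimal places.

1140.1071

Δx = (5.5 − (-0.5))/7 = 6/7.
Midpoints: -1/14, 11/14, 23/14, 2.5, 47/14, 59/14, 71/14.
f(-1/14) = -13515/2744, f(11/14) = -7527/2744, f(23/14) = 50013/2744, f(2.5) = 76.875, f(47/14) = 527109/2744, f(59/14) = 1050345/2744, f(71/14) = 1832493/2744.
Sum = Δx · [f(-1/14) + f(11/14) + f(23/14) + ...].
Sum ≈ 1140.1071.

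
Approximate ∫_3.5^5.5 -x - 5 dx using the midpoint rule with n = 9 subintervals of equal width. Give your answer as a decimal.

Δx = (5.5 − 3.5)/9 = 2/9.
Midpoints: 65/18, 23/6, 73/18, 77/18, 4.5, 85/18, 89/18, 31/6, 97/18.
f(65/18) = -155/18, f(23/6) = -53/6, f(73/18) = -163/18, f(77/18) = -167/18, f(4.5) = -9.5, f(85/18) = -175/18, f(89/18) = -179/18, f(31/6) = -61/6, f(97/18) = -187/18.
Sum = Δx · [f(65/18) + f(23/6) + f(73/18) + ...].
Sum = -19.

-19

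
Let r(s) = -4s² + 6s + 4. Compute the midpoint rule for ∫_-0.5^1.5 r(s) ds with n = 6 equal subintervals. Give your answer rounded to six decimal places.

Δs = (1.5 − (-0.5))/6 = 1/3.
Midpoints: -1/3, 0, 1/3, 2/3, 1, 4/3.
r(-1/3) = 14/9, r(0) = 4, r(1/3) = 50/9, r(2/3) = 56/9, r(1) = 6, r(4/3) = 44/9.
Sum = Δs · [r(-1/3) + r(0) + r(1/3) + ...].
Sum ≈ 9.407407.

9.407407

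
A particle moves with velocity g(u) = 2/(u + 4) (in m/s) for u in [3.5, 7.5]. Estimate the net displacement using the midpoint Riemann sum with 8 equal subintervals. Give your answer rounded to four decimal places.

0.8547

Δu = (7.5 − 3.5)/8 = 0.5.
Midpoints: 3.75, 4.25, 4.75, 5.25, 5.75, 6.25, 6.75, 7.25.
g(3.75) = 8/31, g(4.25) = 8/33, g(4.75) = 8/35, g(5.25) = 8/37, g(5.75) = 8/39, g(6.25) = 8/41, g(6.75) = 8/43, g(7.25) = 8/45.
Sum = Δu · [g(3.75) + g(4.25) + g(4.75) + ...].
Sum ≈ 0.8547.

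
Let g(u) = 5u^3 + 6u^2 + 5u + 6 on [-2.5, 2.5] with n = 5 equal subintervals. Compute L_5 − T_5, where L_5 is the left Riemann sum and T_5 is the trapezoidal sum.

L_5 = 6.875.
T_5 = 97.5.
L_5 − T_5 = -90.625.

-90.625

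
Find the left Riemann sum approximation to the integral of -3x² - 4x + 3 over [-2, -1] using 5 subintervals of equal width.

Δx = (-1 − (-2))/5 = 0.2.
Left endpoints: -2, -1.8, -1.6, -1.4, -1.2.
f(-2) = -1, f(-1.8) = 0.48, f(-1.6) = 1.72, f(-1.4) = 2.72, f(-1.2) = 3.48.
Sum = Δx · [f(-2) + f(-1.8) + f(-1.6) + f(-1.4) + f(-1.2)].
Sum = 1.48.

1.48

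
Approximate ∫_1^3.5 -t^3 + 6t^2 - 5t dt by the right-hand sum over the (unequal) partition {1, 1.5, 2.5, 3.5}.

23.8125

Subinterval widths: 0.5, 1, 1.
Right endpoints: 1.5, 2.5, 3.5.
f(1.5) = 2.625, f(2.5) = 9.375, f(3.5) = 13.125.
Sum = Σ Δt_i · f(t_i).
Sum = 23.8125.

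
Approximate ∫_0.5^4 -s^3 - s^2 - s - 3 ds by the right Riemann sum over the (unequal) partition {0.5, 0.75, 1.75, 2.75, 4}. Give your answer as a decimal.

Subinterval widths: 0.25, 1, 1, 1.25.
Right endpoints: 0.75, 1.75, 2.75, 4.
f(0.75) = -4.734375, f(1.75) = -13.171875, f(2.75) = -34.109375, f(4) = -87.
Sum = Σ Δs_i · f(s_i).
Sum = -157.21484375.

-157.21484375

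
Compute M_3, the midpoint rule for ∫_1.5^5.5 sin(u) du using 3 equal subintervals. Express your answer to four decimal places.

Δu = (5.5 − 1.5)/3 = 4/3.
Midpoints: 13/6, 3.5, 29/6.
f(13/6) ≈ 0.8277, f(3.5) ≈ -0.3508, f(29/6) ≈ -0.9927.
Sum = Δu · [f(13/6) + f(3.5) + f(29/6)].
Sum ≈ -0.6878.

-0.6878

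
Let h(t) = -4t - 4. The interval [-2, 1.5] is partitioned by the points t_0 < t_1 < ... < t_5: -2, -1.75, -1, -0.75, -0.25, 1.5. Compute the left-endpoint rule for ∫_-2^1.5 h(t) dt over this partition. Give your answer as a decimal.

-2.5

Subinterval widths: 0.25, 0.75, 0.25, 0.5, 1.75.
Left endpoints: -2, -1.75, -1, -0.75, -0.25.
h(-2) = 4, h(-1.75) = 3, h(-1) = 0, h(-0.75) = -1, h(-0.25) = -3.
Sum = Σ Δt_i · h(t_i).
Sum = -2.5.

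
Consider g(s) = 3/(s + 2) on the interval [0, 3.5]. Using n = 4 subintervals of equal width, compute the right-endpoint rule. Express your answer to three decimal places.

2.658

Δs = (3.5 − 0)/4 = 0.875.
Right endpoints: 0.875, 1.75, 2.625, 3.5.
g(0.875) = 24/23, g(1.75) = 0.8, g(2.625) = 24/37, g(3.5) = 6/11.
Sum = Δs · [g(0.875) + g(1.75) + g(2.625) + g(3.5)].
Sum ≈ 2.658.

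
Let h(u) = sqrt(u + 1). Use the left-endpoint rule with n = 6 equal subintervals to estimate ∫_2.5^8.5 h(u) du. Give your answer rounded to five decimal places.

Δu = (8.5 − 2.5)/6 = 1.
Left endpoints: 2.5, 3.5, 4.5, 5.5, 6.5, 7.5.
h(2.5) ≈ 1.87083, h(3.5) ≈ 2.12132, h(4.5) ≈ 2.34521, h(5.5) ≈ 2.54951, h(6.5) ≈ 2.73861, h(7.5) ≈ 2.91548.
Sum = Δu · [h(2.5) + h(3.5) + h(4.5) + ...].
Sum ≈ 14.54096.

14.54096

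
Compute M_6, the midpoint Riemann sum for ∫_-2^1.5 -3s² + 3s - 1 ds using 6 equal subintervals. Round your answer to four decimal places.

Δs = (1.5 − (-2))/6 = 7/12.
Midpoints: -41/24, -1.125, -13/24, 1/24, 0.625, 29/24.
f(-41/24) = -2857/192, f(-1.125) = -8.171875, f(-13/24) = -673/192, f(1/24) = -169/192, f(0.625) = -0.296875, f(29/24) = -337/192.
Sum = Δs · [f(-41/24) + f(-1.125) + f(-13/24) + ...].
Sum ≈ -17.2023.

-17.2023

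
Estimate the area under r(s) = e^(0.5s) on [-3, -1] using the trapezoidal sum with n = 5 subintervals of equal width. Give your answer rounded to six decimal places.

Δs = (-1 − (-3))/5 = 0.4.
r(-3) ≈ 0.223130, r(-2.6) ≈ 0.272532, r(-2.2) ≈ 0.332871, r(-1.8) ≈ 0.406570, r(-1.4) ≈ 0.496585, r(-1) ≈ 0.606531.
T_5 = (Δs/2)·[r(s_0) + 2r(s_1) + ... + 2r(s_{4}) + r(s_5)].
Sum ≈ 0.769355.

0.769355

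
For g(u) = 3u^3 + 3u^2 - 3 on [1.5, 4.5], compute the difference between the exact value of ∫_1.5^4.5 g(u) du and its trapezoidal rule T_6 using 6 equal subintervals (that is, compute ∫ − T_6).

Exact integral: ∫_1.5^4.5 g(u) du = 382.5.
T_6 = 386.25.
Error = 382.5 − 386.25 = -3.75.

-3.75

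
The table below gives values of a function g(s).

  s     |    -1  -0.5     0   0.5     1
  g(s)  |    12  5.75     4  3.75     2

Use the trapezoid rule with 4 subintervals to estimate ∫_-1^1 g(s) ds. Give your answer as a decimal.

10.25

Δs = 0.5.
T_4 = (0.5/2)·[12 + 2·5.75 + 2·4 + 2·3.75 + 2] = 10.25.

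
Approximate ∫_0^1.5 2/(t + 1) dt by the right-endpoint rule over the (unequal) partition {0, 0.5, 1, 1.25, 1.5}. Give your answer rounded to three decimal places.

1.589

Subinterval widths: 0.5, 0.5, 0.25, 0.25.
Right endpoints: 0.5, 1, 1.25, 1.5.
f(0.5) = 4/3, f(1) = 1, f(1.25) = 8/9, f(1.5) = 0.8.
Sum = Σ Δt_i · f(t_i).
Sum ≈ 1.589.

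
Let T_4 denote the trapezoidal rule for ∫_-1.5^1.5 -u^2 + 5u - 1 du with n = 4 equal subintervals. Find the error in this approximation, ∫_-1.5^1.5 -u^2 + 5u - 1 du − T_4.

0.28125

Exact integral: ∫_-1.5^1.5 f(u) du = -5.25.
T_4 = -5.53125.
Error = -5.25 − (-5.53125) = 0.28125.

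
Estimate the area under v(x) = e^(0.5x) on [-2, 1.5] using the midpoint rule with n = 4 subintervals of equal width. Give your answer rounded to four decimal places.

3.4705

Δx = (1.5 − (-2))/4 = 0.875.
Midpoints: -1.5625, -0.6875, 0.1875, 1.0625.
v(-1.5625) ≈ 0.4578, v(-0.6875) ≈ 0.7091, v(0.1875) ≈ 1.0983, v(1.0625) ≈ 1.7011.
Sum = Δx · [v(-1.5625) + v(-0.6875) + v(0.1875) + v(1.0625)].
Sum ≈ 3.4705.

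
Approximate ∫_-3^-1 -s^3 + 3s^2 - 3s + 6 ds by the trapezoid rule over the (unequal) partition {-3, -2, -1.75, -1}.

72.2734375

Subinterval widths: 1, 0.25, 0.75.
f(-3) = 69, f(-2) = 32, f(-1.75) = 25.796875, f(-1) = 13.
On each subinterval the trapezoid contributes (Δs_i/2)·[f(s_{i-1}) + f(s_i)].
Sum = 72.2734375.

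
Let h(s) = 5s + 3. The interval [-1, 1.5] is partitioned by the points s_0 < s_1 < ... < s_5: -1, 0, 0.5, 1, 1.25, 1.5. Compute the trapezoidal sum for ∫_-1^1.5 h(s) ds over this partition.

Subinterval widths: 1, 0.5, 0.5, 0.25, 0.25.
h(-1) = -2, h(0) = 3, h(0.5) = 5.5, h(1) = 8, h(1.25) = 9.25, h(1.5) = 10.5.
On each subinterval the trapezoid contributes (Δs_i/2)·[h(s_{i-1}) + h(s_i)].
Sum = 10.625.

10.625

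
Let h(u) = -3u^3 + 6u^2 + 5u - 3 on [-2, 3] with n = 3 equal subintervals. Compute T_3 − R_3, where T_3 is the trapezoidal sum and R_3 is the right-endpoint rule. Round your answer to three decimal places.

41.667

T_3 ≈ 22.22222.
R_3 ≈ -19.44444.
T_3 − R_3 ≈ 41.667.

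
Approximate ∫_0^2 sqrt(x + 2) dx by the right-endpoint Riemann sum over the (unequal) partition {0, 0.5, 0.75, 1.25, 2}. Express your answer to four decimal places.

Subinterval widths: 0.5, 0.25, 0.5, 0.75.
Right endpoints: 0.5, 0.75, 1.25, 2.
f(0.5) ≈ 1.5811, f(0.75) ≈ 1.6583, f(1.25) ≈ 1.8028, f(2) ≈ 2.0000.
Sum = Σ Δx_i · f(x_i).
Sum ≈ 3.6065.

3.6065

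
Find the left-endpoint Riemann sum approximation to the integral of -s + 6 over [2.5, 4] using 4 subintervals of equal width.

Δs = (4 − 2.5)/4 = 0.375.
Left endpoints: 2.5, 2.875, 3.25, 3.625.
f(2.5) = 3.5, f(2.875) = 3.125, f(3.25) = 2.75, f(3.625) = 2.375.
Sum = Δs · [f(2.5) + f(2.875) + f(3.25) + f(3.625)].
Sum = 4.40625.

4.40625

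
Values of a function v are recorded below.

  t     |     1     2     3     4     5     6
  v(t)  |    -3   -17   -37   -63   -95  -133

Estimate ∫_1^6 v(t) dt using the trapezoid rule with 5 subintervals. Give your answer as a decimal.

Δt = 1.
T_5 = (1/2)·[(-3) + 2·(-17) + 2·(-37) + 2·(-63) + 2·(-95) + (-133)] = -280.

-280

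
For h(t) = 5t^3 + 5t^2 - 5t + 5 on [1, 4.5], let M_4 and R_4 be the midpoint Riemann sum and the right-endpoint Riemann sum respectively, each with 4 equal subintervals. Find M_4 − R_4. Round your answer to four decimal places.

M_4 ≈ 620.583496.
R_4 ≈ 883.168945.
M_4 − R_4 ≈ -262.5854.

-262.5854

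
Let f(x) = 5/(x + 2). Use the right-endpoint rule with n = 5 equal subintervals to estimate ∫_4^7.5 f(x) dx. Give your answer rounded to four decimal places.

Δx = (7.5 − 4)/5 = 0.7.
Right endpoints: 4.7, 5.4, 6.1, 6.8, 7.5.
f(4.7) = 50/67, f(5.4) = 25/37, f(6.1) = 50/81, f(6.8) = 25/44, f(7.5) = 10/19.
Sum = Δx · [f(4.7) + f(5.4) + f(6.1) + f(6.8) + f(7.5)].
Sum ≈ 2.1936.

2.1936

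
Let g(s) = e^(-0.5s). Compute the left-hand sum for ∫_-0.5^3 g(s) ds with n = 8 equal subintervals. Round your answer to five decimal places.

2.36232

Δs = (3 − (-0.5))/8 = 0.4375.
Left endpoints: -0.5, -0.0625, 0.375, 0.8125, 1.25, 1.6875, 2.125, 2.5625.
g(-0.5) ≈ 1.28403, g(-0.0625) ≈ 1.03174, g(0.375) ≈ 0.82903, g(0.8125) ≈ 0.66614, g(1.25) ≈ 0.53526, g(1.6875) ≈ 0.43009, g(2.125) ≈ 0.34559, g(2.5625) ≈ 0.27769.
Sum = Δs · [g(-0.5) + g(-0.0625) + g(0.375) + ...].
Sum ≈ 2.36232.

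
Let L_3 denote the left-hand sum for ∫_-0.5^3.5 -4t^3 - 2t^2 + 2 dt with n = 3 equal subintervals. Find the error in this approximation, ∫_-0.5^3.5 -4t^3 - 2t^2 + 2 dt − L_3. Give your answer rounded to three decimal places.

-106.963

Exact integral: ∫_-0.5^3.5 f(t) dt ≈ -170.66667.
L_3 ≈ -63.70370.
Error ≈ -170.66667 − (-63.70370) ≈ -106.963.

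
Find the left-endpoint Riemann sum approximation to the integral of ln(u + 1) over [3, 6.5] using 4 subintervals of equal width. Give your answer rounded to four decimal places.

Δu = (6.5 − 3)/4 = 0.875.
Left endpoints: 3, 3.875, 4.75, 5.625.
f(3) ≈ 1.3863, f(3.875) ≈ 1.5841, f(4.75) ≈ 1.7492, f(5.625) ≈ 1.8909.
Sum = Δu · [f(3) + f(3.875) + f(4.75) + f(5.625)].
Sum ≈ 5.7842.

5.7842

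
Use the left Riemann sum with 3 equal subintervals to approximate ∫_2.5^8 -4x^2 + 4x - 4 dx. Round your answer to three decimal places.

Δx = (8 − 2.5)/3 = 11/6.
Left endpoints: 2.5, 13/3, 37/6.
f(2.5) = -19, f(13/3) = -556/9, f(37/6) = -1183/9.
Sum = Δx · [f(2.5) + f(13/3) + f(37/6)].
Sum ≈ -389.074.

-389.074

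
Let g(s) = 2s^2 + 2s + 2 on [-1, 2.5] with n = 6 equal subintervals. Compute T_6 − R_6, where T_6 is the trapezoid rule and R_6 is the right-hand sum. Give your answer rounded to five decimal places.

-5.10417

T_6 ≈ 23.7303241.
R_6 ≈ 28.8344907.
T_6 − R_6 ≈ -5.10417.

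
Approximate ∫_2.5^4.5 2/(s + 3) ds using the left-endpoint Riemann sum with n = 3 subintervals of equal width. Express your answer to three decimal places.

0.654

Δs = (4.5 − 2.5)/3 = 2/3.
Left endpoints: 2.5, 19/6, 23/6.
f(2.5) = 4/11, f(19/6) = 12/37, f(23/6) = 12/41.
Sum = Δs · [f(2.5) + f(19/6) + f(23/6)].
Sum ≈ 0.654.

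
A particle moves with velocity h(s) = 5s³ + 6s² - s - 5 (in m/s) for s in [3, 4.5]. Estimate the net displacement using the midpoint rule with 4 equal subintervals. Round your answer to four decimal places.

Δs = (4.5 − 3)/4 = 0.375.
Midpoints: 3.1875, 3.5625, 3.9375, 4.3125.
h(3.1875) = 879415/4096, h(3.5625) = 1202797/4096, h(3.9375) = 1594651/4096, h(4.3125) = 2061457/4096.
Sum = Δs · [h(3.1875) + h(3.5625) + h(3.9375) + h(4.3125)].
Sum ≈ 525.3589.

525.3589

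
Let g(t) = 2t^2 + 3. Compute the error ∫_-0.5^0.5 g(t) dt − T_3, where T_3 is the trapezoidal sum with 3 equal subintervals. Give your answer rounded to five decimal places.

Exact integral: ∫_-0.5^0.5 g(t) dt ≈ 3.1666667.
T_3 ≈ 3.2037037.
Error ≈ 3.1666667 − 3.2037037 ≈ -0.03704.

-0.03704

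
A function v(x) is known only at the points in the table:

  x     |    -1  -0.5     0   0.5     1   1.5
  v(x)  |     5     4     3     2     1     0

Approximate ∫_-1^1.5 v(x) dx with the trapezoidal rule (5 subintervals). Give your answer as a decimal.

6.25

Δx = 0.5.
T_5 = (0.5/2)·[5 + 2·4 + 2·3 + 2·2 + 2·1 + 0] = 6.25.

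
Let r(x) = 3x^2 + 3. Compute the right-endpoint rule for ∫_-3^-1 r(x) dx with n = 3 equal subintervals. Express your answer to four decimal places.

Δx = (-1 − (-3))/3 = 2/3.
Right endpoints: -7/3, -5/3, -1.
r(-7/3) = 58/3, r(-5/3) = 34/3, r(-1) = 6.
Sum = Δx · [r(-7/3) + r(-5/3) + r(-1)].
Sum ≈ 24.4444.

24.4444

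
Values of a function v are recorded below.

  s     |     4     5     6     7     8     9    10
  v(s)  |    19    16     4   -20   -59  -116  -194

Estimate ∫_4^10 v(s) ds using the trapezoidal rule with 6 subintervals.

-262.5

Δs = 1.
T_6 = (1/2)·[19 + 2·16 + 2·4 + 2·(-20) + 2·(-59) + 2·(-116) + (-194)] = -262.5.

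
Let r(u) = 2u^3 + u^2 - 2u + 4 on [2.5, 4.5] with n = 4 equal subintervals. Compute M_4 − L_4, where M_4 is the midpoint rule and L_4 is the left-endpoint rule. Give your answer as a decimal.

37.5

M_4 = 203.75.
L_4 = 166.25.
M_4 − L_4 = 37.5.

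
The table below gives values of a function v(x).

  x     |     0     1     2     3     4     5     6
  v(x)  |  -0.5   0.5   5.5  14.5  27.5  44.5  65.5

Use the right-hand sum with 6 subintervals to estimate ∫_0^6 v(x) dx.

Δx = 1.
Sum = 1·[0.5 + 5.5 + 14.5 + 27.5 + 44.5 + 65.5] = 158.

158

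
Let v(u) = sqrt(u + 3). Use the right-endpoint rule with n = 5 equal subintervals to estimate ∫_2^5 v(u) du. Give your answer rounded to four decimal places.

Δu = (5 − 2)/5 = 0.6.
Right endpoints: 2.6, 3.2, 3.8, 4.4, 5.
v(2.6) ≈ 2.3664, v(3.2) ≈ 2.4900, v(3.8) ≈ 2.6077, v(4.4) ≈ 2.7203, v(5) ≈ 2.8284.
Sum = Δu · [v(2.6) + v(3.2) + v(3.8) + v(4.4) + v(5)].
Sum ≈ 7.8077.

7.8077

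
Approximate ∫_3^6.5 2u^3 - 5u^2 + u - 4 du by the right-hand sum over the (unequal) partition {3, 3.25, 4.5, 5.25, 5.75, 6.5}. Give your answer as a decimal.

583.984375

Subinterval widths: 0.25, 1.25, 0.75, 0.5, 0.75.
Right endpoints: 3.25, 4.5, 5.25, 5.75, 6.5.
f(3.25) = 15.09375, f(4.5) = 81.5, f(5.25) = 152.84375, f(5.75) = 216.65625, f(6.5) = 340.5.
Sum = Σ Δu_i · f(u_i).
Sum = 583.984375.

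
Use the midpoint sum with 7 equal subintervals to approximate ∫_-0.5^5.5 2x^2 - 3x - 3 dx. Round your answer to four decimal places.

47.2653

Δx = (5.5 − (-0.5))/7 = 6/7.
Midpoints: -1/14, 11/14, 23/14, 2.5, 47/14, 59/14, 71/14.
f(-1/14) = -136/49, f(11/14) = -202/49, f(23/14) = -124/49, f(2.5) = 2, f(47/14) = 464/49, f(59/14) = 974/49, f(71/14) = 1628/49.
Sum = Δx · [f(-1/14) + f(11/14) + f(23/14) + ...].
Sum ≈ 47.2653.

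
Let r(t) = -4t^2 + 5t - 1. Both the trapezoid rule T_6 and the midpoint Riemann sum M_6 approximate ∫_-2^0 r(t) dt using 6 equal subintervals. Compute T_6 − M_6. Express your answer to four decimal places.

-0.2222

T_6 ≈ -22.814815.
M_6 ≈ -22.592593.
T_6 − M_6 ≈ -0.2222.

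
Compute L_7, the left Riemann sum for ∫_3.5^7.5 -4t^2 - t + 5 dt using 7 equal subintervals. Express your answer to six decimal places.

Δt = (7.5 − 3.5)/7 = 4/7.
Left endpoints: 3.5, 57/14, 65/14, 73/14, 81/14, 89/14, 97/14.
f(3.5) = -47.5, f(57/14) = -6407/98, f(65/14) = -8415/98, f(73/14) = -10679/98, f(81/14) = -13199/98, f(89/14) = -15975/98, f(97/14) = -19007/98.
Sum = Δt · [f(3.5) + f(57/14) + f(65/14) + ...].
Sum ≈ -456.775510.

-456.775510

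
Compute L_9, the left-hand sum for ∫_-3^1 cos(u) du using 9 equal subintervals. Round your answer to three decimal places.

Δu = (1 − (-3))/9 = 4/9.
Left endpoints: -3, -23/9, -19/9, -5/3, -11/9, -7/9, -1/3, 1/9, 5/9.
f(-3) ≈ -0.990, f(-23/9) ≈ -0.833, f(-19/9) ≈ -0.514, f(-5/3) ≈ -0.096, f(-11/9) ≈ 0.342, f(-7/9) ≈ 0.712, f(-1/3) ≈ 0.945, f(1/9) ≈ 0.994, f(5/9) ≈ 0.850.
Sum = Δu · [f(-3) + f(-23/9) + f(-19/9) + ...].
Sum ≈ 0.626.

0.626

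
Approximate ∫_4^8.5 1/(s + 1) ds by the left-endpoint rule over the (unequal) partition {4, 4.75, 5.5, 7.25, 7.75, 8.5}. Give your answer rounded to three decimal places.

Subinterval widths: 0.75, 0.75, 1.75, 0.5, 0.75.
Left endpoints: 4, 4.75, 5.5, 7.25, 7.75.
f(4) = 0.2, f(4.75) = 4/23, f(5.5) = 2/13, f(7.25) = 4/33, f(7.75) = 4/35.
Sum = Σ Δs_i · f(s_i).
Sum ≈ 0.696.

0.696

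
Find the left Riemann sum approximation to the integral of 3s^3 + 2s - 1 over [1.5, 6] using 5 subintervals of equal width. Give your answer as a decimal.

726.8625

Δs = (6 − 1.5)/5 = 0.9.
Left endpoints: 1.5, 2.4, 3.3, 4.2, 5.1.
f(1.5) = 12.125, f(2.4) = 45.272, f(3.3) = 113.411, f(4.2) = 229.664, f(5.1) = 407.153.
Sum = Δs · [f(1.5) + f(2.4) + f(3.3) + f(4.2) + f(5.1)].
Sum = 726.8625.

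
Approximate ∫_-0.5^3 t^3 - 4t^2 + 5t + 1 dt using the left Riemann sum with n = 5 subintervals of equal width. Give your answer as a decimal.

6.0025

Δt = (3 − (-0.5))/5 = 0.7.
Left endpoints: -0.5, 0.2, 0.9, 1.6, 2.3.
f(-0.5) = -2.625, f(0.2) = 1.848, f(0.9) = 2.989, f(1.6) = 2.856, f(2.3) = 3.507.
Sum = Δt · [f(-0.5) + f(0.2) + f(0.9) + f(1.6) + f(2.3)].
Sum = 6.0025.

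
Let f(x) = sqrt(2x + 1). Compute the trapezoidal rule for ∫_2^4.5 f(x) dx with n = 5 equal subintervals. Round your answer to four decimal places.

6.8114

Δx = (4.5 − 2)/5 = 0.5.
f(2) ≈ 2.2361, f(2.5) ≈ 2.4495, f(3) ≈ 2.6458, f(3.5) ≈ 2.8284, f(4) ≈ 3.0000, f(4.5) ≈ 3.1623.
T_5 = (Δx/2)·[f(x_0) + 2f(x_1) + ... + 2f(x_{4}) + f(x_5)].
Sum ≈ 6.8114.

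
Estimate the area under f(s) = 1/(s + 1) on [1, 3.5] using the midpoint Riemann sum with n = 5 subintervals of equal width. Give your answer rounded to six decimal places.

0.808867

Δs = (3.5 − 1)/5 = 0.5.
Midpoints: 1.25, 1.75, 2.25, 2.75, 3.25.
f(1.25) = 4/9, f(1.75) = 4/11, f(2.25) = 4/13, f(2.75) = 4/15, f(3.25) = 4/17.
Sum = Δs · [f(1.25) + f(1.75) + f(2.25) + f(2.75) + f(3.25)].
Sum ≈ 0.808867.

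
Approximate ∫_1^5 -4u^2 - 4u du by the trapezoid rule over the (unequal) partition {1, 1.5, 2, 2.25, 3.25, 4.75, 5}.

-216.4375

Subinterval widths: 0.5, 0.5, 0.25, 1, 1.5, 0.25.
f(1) = -8, f(1.5) = -15, f(2) = -24, f(2.25) = -29.25, f(3.25) = -55.25, f(4.75) = -109.25, f(5) = -120.
On each subinterval the trapezoid contributes (Δu_i/2)·[f(u_{i-1}) + f(u_i)].
Sum = -216.4375.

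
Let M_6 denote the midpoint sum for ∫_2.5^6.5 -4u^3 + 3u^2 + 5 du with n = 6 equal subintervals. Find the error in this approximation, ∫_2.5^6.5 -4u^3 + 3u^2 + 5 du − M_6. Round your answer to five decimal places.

Exact integral: ∫_2.5^6.5 f(u) du = -1467.
M_6 ≈ -1459.4444444.
Error ≈ -1467 − (-1459.4444444) ≈ -7.55556.

-7.55556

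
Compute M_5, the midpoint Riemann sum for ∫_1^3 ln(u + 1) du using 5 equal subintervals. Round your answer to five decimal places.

2.16054

Δu = (3 − 1)/5 = 0.4.
Midpoints: 1.2, 1.6, 2, 2.4, 2.8.
f(1.2) ≈ 0.78846, f(1.6) ≈ 0.95551, f(2) ≈ 1.09861, f(2.4) ≈ 1.22378, f(2.8) ≈ 1.33500.
Sum = Δu · [f(1.2) + f(1.6) + f(2) + f(2.4) + f(2.8)].
Sum ≈ 2.16054.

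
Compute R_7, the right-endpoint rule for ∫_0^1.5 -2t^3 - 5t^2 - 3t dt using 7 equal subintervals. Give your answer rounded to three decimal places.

Δt = (1.5 − 0)/7 = 3/14.
Right endpoints: 3/14, 3/7, 9/14, 6/7, 15/14, 9/7, 1.5.
f(3/14) = -306/343, f(3/7) = -810/343, f(9/14) = -3105/686, f(6/7) = -2574/343, f(15/14) = -3915/343, f(9/7) = -5616/343, f(1.5) = -22.5.
Sum = Δt · [f(3/14) + f(3/7) + f(9/14) + ...].
Sum ≈ -14.051.

-14.051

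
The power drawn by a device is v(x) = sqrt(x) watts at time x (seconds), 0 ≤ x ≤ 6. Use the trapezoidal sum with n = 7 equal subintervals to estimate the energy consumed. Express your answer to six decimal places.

Δx = (6 − 0)/7 = 6/7.
v(0) ≈ 0.000000, v(6/7) ≈ 0.925820, v(12/7) ≈ 1.309307, v(18/7) ≈ 1.603567, v(24/7) ≈ 1.851640, v(30/7) ≈ 2.070197, v(36/7) ≈ 2.267787, v(6) ≈ 2.449490.
T_7 = (Δx/2)·[v(x_0) + 2v(x_1) + ... + 2v(x_{6}) + v(x_7)].
Sum ≈ 9.645483.

9.645483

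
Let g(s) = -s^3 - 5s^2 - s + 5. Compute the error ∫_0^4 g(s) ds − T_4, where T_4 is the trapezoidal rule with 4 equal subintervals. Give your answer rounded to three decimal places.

7.333

Exact integral: ∫_0^4 g(s) ds ≈ -158.66667.
T_4 = -166.
Error ≈ -158.66667 − (-166) ≈ 7.333.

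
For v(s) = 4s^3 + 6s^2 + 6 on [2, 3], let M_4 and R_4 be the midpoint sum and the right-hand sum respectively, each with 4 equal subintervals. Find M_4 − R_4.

M_4 = 108.8125.
R_4 = 122.625.
M_4 − R_4 = -13.8125.

-13.8125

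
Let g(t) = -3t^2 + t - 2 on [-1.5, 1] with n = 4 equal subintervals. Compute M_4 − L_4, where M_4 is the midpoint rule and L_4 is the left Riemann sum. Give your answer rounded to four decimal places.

2.6855

M_4 ≈ -9.755859.
L_4 = -12.44140625.
M_4 − L_4 ≈ 2.6855.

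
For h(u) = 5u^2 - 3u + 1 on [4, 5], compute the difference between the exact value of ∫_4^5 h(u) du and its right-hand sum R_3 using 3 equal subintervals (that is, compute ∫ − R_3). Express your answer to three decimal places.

-7.093

Exact integral: ∫_4^5 h(u) du ≈ 89.16667.
R_3 ≈ 96.25926.
Error ≈ 89.16667 − 96.25926 ≈ -7.093.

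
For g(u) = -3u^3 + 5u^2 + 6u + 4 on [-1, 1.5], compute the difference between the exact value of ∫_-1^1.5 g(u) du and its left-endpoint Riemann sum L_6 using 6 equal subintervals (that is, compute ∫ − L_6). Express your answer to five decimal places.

Exact integral: ∫_-1^1.5 g(u) du ≈ 17.9947917.
L_6 ≈ 16.5010127.
Error ≈ 17.9947917 − 16.5010127 ≈ 1.49378.

1.49378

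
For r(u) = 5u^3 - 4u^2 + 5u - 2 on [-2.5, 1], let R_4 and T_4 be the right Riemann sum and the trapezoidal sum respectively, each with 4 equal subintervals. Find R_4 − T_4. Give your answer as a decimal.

R_4 ≈ -43.4697266.
T_4 ≈ -96.6806641.
R_4 − T_4 = 53.2109375.

53.2109375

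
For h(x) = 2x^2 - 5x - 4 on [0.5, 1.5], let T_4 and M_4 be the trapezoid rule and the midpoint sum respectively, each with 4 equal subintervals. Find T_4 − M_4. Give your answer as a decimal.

T_4 = -6.8125.
M_4 = -6.84375.
T_4 − M_4 = 0.03125.

0.03125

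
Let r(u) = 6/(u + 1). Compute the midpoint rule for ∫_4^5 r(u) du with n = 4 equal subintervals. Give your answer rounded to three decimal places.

Δu = (5 − 4)/4 = 0.25.
Midpoints: 4.125, 4.375, 4.625, 4.875.
r(4.125) = 48/41, r(4.375) = 48/43, r(4.625) = 16/15, r(4.875) = 48/47.
Sum = Δu · [r(4.125) + r(4.375) + r(4.625) + r(4.875)].
Sum ≈ 1.094.

1.094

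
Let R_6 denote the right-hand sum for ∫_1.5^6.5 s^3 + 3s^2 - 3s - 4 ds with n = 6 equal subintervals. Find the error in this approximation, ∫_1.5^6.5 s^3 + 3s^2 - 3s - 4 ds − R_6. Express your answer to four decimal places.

-165.4514

Exact integral: ∫_1.5^6.5 f(s) ds = 636.25.
R_6 ≈ 801.701389.
Error ≈ 636.25 − 801.701389 ≈ -165.4514.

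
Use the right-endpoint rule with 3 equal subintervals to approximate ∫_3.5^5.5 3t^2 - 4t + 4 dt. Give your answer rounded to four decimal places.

111.2778

Δt = (5.5 − 3.5)/3 = 2/3.
Right endpoints: 25/6, 29/6, 5.5.
f(25/6) = 473/12, f(29/6) = 54.75, f(5.5) = 72.75.
Sum = Δt · [f(25/6) + f(29/6) + f(5.5)].
Sum ≈ 111.2778.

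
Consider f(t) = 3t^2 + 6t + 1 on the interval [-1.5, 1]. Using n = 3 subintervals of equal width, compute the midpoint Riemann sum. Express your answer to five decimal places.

Δt = (1 − (-1.5))/3 = 5/6.
Midpoints: -13/12, -0.25, 7/12.
f(-13/12) = -95/48, f(-0.25) = -0.3125, f(7/12) = 265/48.
Sum = Δt · [f(-13/12) + f(-0.25) + f(7/12)].
Sum ≈ 2.69097.

2.69097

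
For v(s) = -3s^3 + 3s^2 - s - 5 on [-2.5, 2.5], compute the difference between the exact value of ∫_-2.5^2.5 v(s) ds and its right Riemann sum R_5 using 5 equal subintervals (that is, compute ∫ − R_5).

Exact integral: ∫_-2.5^2.5 v(s) ds = 6.25.
R_5 = -40.625.
Error = 6.25 − (-40.625) = 46.875.

46.875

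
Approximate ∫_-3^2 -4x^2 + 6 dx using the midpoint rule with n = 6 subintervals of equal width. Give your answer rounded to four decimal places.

Δx = (2 − (-3))/6 = 5/6.
Midpoints: -31/12, -1.75, -11/12, -1/12, 0.75, 19/12.
f(-31/12) = -745/36, f(-1.75) = -6.25, f(-11/12) = 95/36, f(-1/12) = 215/36, f(0.75) = 3.75, f(19/12) = -145/36.
Sum = Δx · [f(-31/12) + f(-1.75) + f(-11/12) + ...].
Sum ≈ -15.5093.

-15.5093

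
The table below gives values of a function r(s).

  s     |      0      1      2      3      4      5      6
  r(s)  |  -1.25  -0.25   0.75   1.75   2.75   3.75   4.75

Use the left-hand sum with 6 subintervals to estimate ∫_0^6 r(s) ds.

7.5

Δs = 1.
Sum = 1·[(-1.25) + (-0.25) + 0.75 + 1.75 + 2.75 + 3.75] = 7.5.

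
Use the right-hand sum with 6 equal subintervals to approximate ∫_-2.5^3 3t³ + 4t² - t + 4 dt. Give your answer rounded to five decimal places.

Δt = (3 − (-2.5))/6 = 11/12.
Right endpoints: -19/12, -2/3, 0.25, 7/6, 25/12, 3.
f(-19/12) = 3.703125, f(-2/3) = 50/9, f(0.25) = 4.046875, f(7/6) = 313/24, f(25/12) = 26729/576, f(3) = 118.
Sum = Δt · [f(-19/12) + f(-2/3) + f(0.25) + ...].
Sum ≈ 174.85576.

174.85576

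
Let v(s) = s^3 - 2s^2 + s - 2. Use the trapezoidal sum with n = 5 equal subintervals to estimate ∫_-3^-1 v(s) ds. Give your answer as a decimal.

-45.76

Δs = (-1 − (-3))/5 = 0.4.
v(-3) = -50, v(-2.6) = -35.696, v(-2.2) = -24.528, v(-1.8) = -16.112, v(-1.4) = -10.064, v(-1) = -6.
T_5 = (Δs/2)·[v(s_0) + 2v(s_1) + ... + 2v(s_{4}) + v(s_5)].
Sum = -45.76.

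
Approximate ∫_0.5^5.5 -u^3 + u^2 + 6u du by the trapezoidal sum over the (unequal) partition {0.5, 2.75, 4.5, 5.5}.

-101.84375

Subinterval widths: 2.25, 1.75, 1.
f(0.5) = 3.125, f(2.75) = 3.265625, f(4.5) = -43.875, f(5.5) = -103.125.
On each subinterval the trapezoid contributes (Δu_i/2)·[f(u_{i-1}) + f(u_i)].
Sum = -101.84375.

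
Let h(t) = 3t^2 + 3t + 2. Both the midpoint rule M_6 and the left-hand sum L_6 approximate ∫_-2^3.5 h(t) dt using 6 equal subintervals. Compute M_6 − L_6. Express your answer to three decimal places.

15.440

M_6 ≈ 73.09462.
L_6 ≈ 57.65451.
M_6 − L_6 ≈ 15.440.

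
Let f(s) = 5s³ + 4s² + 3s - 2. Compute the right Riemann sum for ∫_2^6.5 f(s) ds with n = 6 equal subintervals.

3206.14453125

Δs = (6.5 − 2)/6 = 0.75.
Right endpoints: 2.75, 3.5, 4.25, 5, 5.75, 6.5.
f(2.75) = 140.484375, f(3.5) = 271.875, f(4.25) = 466.828125, f(5) = 738, f(5.75) = 1098.046875, f(6.5) = 1559.625.
Sum = Δs · [f(2.75) + f(3.5) + f(4.25) + ...].
Sum = 3206.14453125.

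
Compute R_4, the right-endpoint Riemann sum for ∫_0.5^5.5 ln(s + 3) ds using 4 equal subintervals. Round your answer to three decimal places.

Δs = (5.5 − 0.5)/4 = 1.25.
Right endpoints: 1.75, 3, 4.25, 5.5.
f(1.75) ≈ 1.558, f(3) ≈ 1.792, f(4.25) ≈ 1.981, f(5.5) ≈ 2.140.
Sum = Δs · [f(1.75) + f(3) + f(4.25) + f(5.5)].
Sum ≈ 9.339.

9.339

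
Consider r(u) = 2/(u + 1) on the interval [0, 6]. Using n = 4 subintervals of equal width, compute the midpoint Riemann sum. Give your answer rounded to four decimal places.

Δu = (6 − 0)/4 = 1.5.
Midpoints: 0.75, 2.25, 3.75, 5.25.
r(0.75) = 8/7, r(2.25) = 8/13, r(3.75) = 8/19, r(5.25) = 0.32.
Sum = Δu · [r(0.75) + r(2.25) + r(3.75) + r(5.25)].
Sum ≈ 3.7489.

3.7489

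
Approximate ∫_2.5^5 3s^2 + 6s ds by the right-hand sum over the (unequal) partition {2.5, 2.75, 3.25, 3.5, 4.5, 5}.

Subinterval widths: 0.25, 0.5, 0.25, 1, 0.5.
Right endpoints: 2.75, 3.25, 3.5, 4.5, 5.
f(2.75) = 39.1875, f(3.25) = 51.1875, f(3.5) = 57.75, f(4.5) = 87.75, f(5) = 105.
Sum = Σ Δs_i · f(s_i).
Sum = 190.078125.

190.078125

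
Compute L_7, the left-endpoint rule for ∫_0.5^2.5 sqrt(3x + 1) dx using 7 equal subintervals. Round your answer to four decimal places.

Δx = (2.5 − 0.5)/7 = 2/7.
Left endpoints: 0.5, 11/14, 15/14, 19/14, 23/14, 27/14, 31/14.
f(0.5) ≈ 1.5811, f(11/14) ≈ 1.8323, f(15/14) ≈ 2.0529, f(19/14) ≈ 2.2520, f(23/14) ≈ 2.4349, f(27/14) ≈ 2.6049, f(31/14) ≈ 2.7646.
Sum = Δx · [f(0.5) + f(11/14) + f(15/14) + ...].
Sum ≈ 4.4350.

4.4350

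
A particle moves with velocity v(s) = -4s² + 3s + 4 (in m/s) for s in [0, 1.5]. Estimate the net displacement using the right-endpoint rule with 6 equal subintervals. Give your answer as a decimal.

4.25

Δs = (1.5 − 0)/6 = 0.25.
Right endpoints: 0.25, 0.5, 0.75, 1, 1.25, 1.5.
v(0.25) = 4.5, v(0.5) = 4.5, v(0.75) = 4, v(1) = 3, v(1.25) = 1.5, v(1.5) = -0.5.
Sum = Δs · [v(0.25) + v(0.5) + v(0.75) + ...].
Sum = 4.25.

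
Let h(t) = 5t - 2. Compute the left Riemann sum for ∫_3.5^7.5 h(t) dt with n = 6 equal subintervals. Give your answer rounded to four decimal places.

Δt = (7.5 − 3.5)/6 = 2/3.
Left endpoints: 3.5, 25/6, 29/6, 5.5, 37/6, 41/6.
h(3.5) = 15.5, h(25/6) = 113/6, h(29/6) = 133/6, h(5.5) = 25.5, h(37/6) = 173/6, h(41/6) = 193/6.
Sum = Δt · [h(3.5) + h(25/6) + h(29/6) + ...].
Sum ≈ 95.3333.

95.3333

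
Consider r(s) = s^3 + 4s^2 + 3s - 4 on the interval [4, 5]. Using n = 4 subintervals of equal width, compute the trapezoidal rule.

Δs = (5 − 4)/4 = 0.25.
r(4) = 136, r(4.25) = 157.765625, r(4.5) = 181.625, r(4.75) = 207.671875, r(5) = 236.
T_4 = (Δs/2)·[r(s_0) + 2r(s_1) + 2r(s_2) + 2r(s_3) + r(s_4)].
Sum = 183.265625.

183.265625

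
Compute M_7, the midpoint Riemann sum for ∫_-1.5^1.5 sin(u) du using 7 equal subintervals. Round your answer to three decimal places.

Δu = (1.5 − (-1.5))/7 = 3/7.
Midpoints: -9/7, -6/7, -3/7, 0, 3/7, 6/7, 9/7.
f(-9/7) ≈ -0.960, f(-6/7) ≈ -0.756, f(-3/7) ≈ -0.416, f(0) ≈ 0.000, f(3/7) ≈ 0.416, f(6/7) ≈ 0.756, f(9/7) ≈ 0.960.
Sum = Δu · [f(-9/7) + f(-6/7) + f(-3/7) + ...].
Sum ≈ 0.000.

0.000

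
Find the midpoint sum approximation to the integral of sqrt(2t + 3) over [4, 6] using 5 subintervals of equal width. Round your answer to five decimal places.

Δt = (6 − 4)/5 = 0.4.
Midpoints: 4.2, 4.6, 5, 5.4, 5.8.
f(4.2) ≈ 3.37639, f(4.6) ≈ 3.49285, f(5) ≈ 3.60555, f(5.4) ≈ 3.71484, f(5.8) ≈ 3.82099.
Sum = Δt · [f(4.2) + f(4.6) + f(5) + f(5.4) + f(5.8)].
Sum ≈ 7.20425.

7.20425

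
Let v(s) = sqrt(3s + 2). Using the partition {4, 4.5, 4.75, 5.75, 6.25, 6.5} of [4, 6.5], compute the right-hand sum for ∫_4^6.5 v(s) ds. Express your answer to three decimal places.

10.801

Subinterval widths: 0.5, 0.25, 1, 0.5, 0.25.
Right endpoints: 4.5, 4.75, 5.75, 6.25, 6.5.
v(4.5) ≈ 3.937, v(4.75) ≈ 4.031, v(5.75) ≈ 4.387, v(6.25) ≈ 4.555, v(6.5) ≈ 4.637.
Sum = Σ Δs_i · v(s_i).
Sum ≈ 10.801.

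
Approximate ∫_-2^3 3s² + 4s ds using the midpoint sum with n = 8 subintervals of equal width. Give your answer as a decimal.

Δs = (3 − (-2))/8 = 0.625.
Midpoints: -1.6875, -1.0625, -0.4375, 0.1875, 0.8125, 1.4375, 2.0625, 2.6875.
f(-1.6875) = 1.79296875, f(-1.0625) = -0.86328125, f(-0.4375) = -1.17578125, f(0.1875) = 0.85546875, f(0.8125) = 5.23046875, f(1.4375) = 11.94921875, f(2.0625) = 21.01171875, f(2.6875) = 32.41796875.
Sum = Δs · [f(-1.6875) + f(-1.0625) + f(-0.4375) + ...].
Sum = 44.51171875.

44.51171875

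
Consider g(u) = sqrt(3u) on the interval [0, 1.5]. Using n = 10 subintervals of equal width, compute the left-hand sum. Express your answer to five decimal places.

1.94263

Δu = (1.5 − 0)/10 = 0.15.
Left endpoints: 0, 0.15, 0.3, 0.45, 0.6, 0.75, 0.9, 1.05, 1.2, 1.35.
g(0) ≈ 0.00000, g(0.15) ≈ 0.67082, g(0.3) ≈ 0.94868, g(0.45) ≈ 1.16190, g(0.6) ≈ 1.34164, g(0.75) ≈ 1.50000, g(0.9) ≈ 1.64317, g(1.05) ≈ 1.77482, g(1.2) ≈ 1.89737, g(1.35) ≈ 2.01246.
Sum = Δu · [g(0) + g(0.15) + g(0.3) + ...].
Sum ≈ 1.94263.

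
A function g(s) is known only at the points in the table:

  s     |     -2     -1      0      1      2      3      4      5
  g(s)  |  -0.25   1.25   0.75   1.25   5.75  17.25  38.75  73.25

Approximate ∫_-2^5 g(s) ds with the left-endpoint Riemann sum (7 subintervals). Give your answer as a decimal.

Δs = 1.
Sum = 1·[(-0.25) + 1.25 + 0.75 + 1.25 + 5.75 + 17.25 + 38.75] = 64.75.

64.75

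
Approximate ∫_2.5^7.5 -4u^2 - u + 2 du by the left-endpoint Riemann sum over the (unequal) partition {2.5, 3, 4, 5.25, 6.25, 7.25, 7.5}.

-460.125

Subinterval widths: 0.5, 1, 1.25, 1, 1, 0.25.
Left endpoints: 2.5, 3, 4, 5.25, 6.25, 7.25.
f(2.5) = -25.5, f(3) = -37, f(4) = -66, f(5.25) = -113.5, f(6.25) = -160.5, f(7.25) = -215.5.
Sum = Σ Δu_i · f(u_i).
Sum = -460.125.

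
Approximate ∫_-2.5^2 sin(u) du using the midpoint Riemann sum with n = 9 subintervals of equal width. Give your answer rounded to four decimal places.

-0.3890

Δu = (2 − (-2.5))/9 = 0.5.
Midpoints: -2.25, -1.75, -1.25, -0.75, -0.25, 0.25, 0.75, 1.25, 1.75.
f(-2.25) ≈ -0.7781, f(-1.75) ≈ -0.9840, f(-1.25) ≈ -0.9490, f(-0.75) ≈ -0.6816, f(-0.25) ≈ -0.2474, f(0.25) ≈ 0.2474, f(0.75) ≈ 0.6816, f(1.25) ≈ 0.9490, f(1.75) ≈ 0.9840.
Sum = Δu · [f(-2.25) + f(-1.75) + f(-1.25) + ...].
Sum ≈ -0.3890.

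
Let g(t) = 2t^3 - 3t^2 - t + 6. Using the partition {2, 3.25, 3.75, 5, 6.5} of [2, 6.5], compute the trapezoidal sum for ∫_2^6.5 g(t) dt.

Subinterval widths: 1.25, 0.5, 1.25, 1.5.
g(2) = 8, g(3.25) = 39.71875, g(3.75) = 65.53125, g(5) = 176, g(6.5) = 422.
On each subinterval the trapezoid contributes (Δt_i/2)·[g(t_{i-1}) + g(t_i)].
Sum = 655.59375.

655.59375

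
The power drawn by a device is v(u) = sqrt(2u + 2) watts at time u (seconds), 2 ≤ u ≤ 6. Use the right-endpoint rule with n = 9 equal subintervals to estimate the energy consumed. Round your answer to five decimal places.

Δu = (6 − 2)/9 = 4/9.
Right endpoints: 22/9, 26/9, 10/3, 34/9, 38/9, 14/3, 46/9, 50/9, 6.
v(22/9) ≈ 2.62467, v(26/9) ≈ 2.78887, v(10/3) ≈ 2.94392, v(34/9) ≈ 3.09121, v(38/9) ≈ 3.23179, v(14/3) ≈ 3.36650, v(46/9) ≈ 3.49603, v(50/9) ≈ 3.62093, v(6) ≈ 3.74166.
Sum = Δu · [v(22/9) + v(26/9) + v(10/3) + ...].
Sum ≈ 12.84692.

12.84692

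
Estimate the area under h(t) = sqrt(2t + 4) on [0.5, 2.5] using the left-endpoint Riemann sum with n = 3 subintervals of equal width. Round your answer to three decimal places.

5.014

Δt = (2.5 − 0.5)/3 = 2/3.
Left endpoints: 0.5, 7/6, 11/6.
h(0.5) ≈ 2.236, h(7/6) ≈ 2.517, h(11/6) ≈ 2.769.
Sum = Δt · [h(0.5) + h(7/6) + h(11/6)].
Sum ≈ 5.014.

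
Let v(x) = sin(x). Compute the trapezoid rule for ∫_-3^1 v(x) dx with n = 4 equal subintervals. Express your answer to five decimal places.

Δx = (1 − (-3))/4 = 1.
v(-3) ≈ -0.14112, v(-2) ≈ -0.90930, v(-1) ≈ -0.84147, v(0) ≈ 0.00000, v(1) ≈ 0.84147.
T_4 = (Δx/2)·[v(x_0) + 2v(x_1) + 2v(x_2) + 2v(x_3) + v(x_4)].
Sum ≈ -1.40059.

-1.40059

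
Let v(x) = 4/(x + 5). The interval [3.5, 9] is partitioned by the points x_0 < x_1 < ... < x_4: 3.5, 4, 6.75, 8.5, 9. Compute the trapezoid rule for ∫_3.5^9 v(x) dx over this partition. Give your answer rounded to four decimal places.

2.0106

Subinterval widths: 0.5, 2.75, 1.75, 0.5.
v(3.5) = 8/17, v(4) = 4/9, v(6.75) = 16/47, v(8.5) = 8/27, v(9) = 2/7.
On each subinterval the trapezoid contributes (Δx_i/2)·[v(x_{i-1}) + v(x_i)].
Sum ≈ 2.0106.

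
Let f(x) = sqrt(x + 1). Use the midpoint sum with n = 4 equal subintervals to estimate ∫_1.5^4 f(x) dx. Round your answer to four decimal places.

4.8198

Δx = (4 − 1.5)/4 = 0.625.
Midpoints: 1.8125, 2.4375, 3.0625, 3.6875.
f(1.8125) ≈ 1.6771, f(2.4375) ≈ 1.8540, f(3.0625) ≈ 2.0156, f(3.6875) ≈ 2.1651.
Sum = Δx · [f(1.8125) + f(2.4375) + f(3.0625) + f(3.6875)].
Sum ≈ 4.8198.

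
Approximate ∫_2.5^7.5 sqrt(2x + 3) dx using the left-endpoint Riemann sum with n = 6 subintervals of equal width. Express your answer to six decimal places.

17.317306

Δx = (7.5 − 2.5)/6 = 5/6.
Left endpoints: 2.5, 10/3, 25/6, 5, 35/6, 20/3.
f(2.5) ≈ 2.828427, f(10/3) ≈ 3.109126, f(25/6) ≈ 3.366502, f(5) ≈ 3.605551, f(35/6) ≈ 3.829708, f(20/3) ≈ 4.041452.
Sum = Δx · [f(2.5) + f(10/3) + f(25/6) + ...].
Sum ≈ 17.317306.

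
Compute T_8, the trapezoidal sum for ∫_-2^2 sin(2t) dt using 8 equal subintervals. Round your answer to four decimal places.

Δt = (2 − (-2))/8 = 0.5.
f(-2) ≈ 0.7568, f(-1.5) ≈ -0.1411, f(-1) ≈ -0.9093, f(-0.5) ≈ -0.8415, f(0) ≈ 0.0000, f(0.5) ≈ 0.8415, f(1) ≈ 0.9093, f(1.5) ≈ 0.1411, f(2) ≈ -0.7568.
T_8 = (Δt/2)·[f(t_0) + 2f(t_1) + ... + 2f(t_{7}) + f(t_8)].
Sum ≈ 0.0000.

0.0000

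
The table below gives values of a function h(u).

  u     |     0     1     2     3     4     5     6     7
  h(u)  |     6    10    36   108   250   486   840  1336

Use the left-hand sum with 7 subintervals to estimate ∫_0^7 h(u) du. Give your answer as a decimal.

1736

Δu = 1.
Sum = 1·[6 + 10 + 36 + 108 + 250 + 486 + 840] = 1736.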